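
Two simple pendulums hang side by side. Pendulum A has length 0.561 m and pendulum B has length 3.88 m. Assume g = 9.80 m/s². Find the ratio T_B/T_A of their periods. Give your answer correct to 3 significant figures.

2.63

T ∝ √L, so T_B/T_A = √(L_B/L_A) = √(3.88/0.561) = 2.63.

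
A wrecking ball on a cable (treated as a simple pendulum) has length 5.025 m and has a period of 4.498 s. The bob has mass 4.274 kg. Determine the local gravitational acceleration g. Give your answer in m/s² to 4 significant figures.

9.805 m/s²

From T = 2π√(L/g), g = 4π²L/T² = 4π² × 5.025/4.4980² = 9.805 m/s².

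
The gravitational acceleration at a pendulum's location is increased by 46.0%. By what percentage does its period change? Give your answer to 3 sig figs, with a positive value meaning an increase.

-17.2%

T ∝ 1/√g, so T'/T = 1/√(1.460) = 0.8276.
Percentage change in T = (0.8276 − 1) × 100% = -17.2%.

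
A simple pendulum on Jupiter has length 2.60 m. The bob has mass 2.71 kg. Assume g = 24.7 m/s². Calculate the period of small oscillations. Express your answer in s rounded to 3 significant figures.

T = 2π√(L/g) = 2π√(2.60/24.7) = 2π × 0.3244 = 2.04 s.

2.04 s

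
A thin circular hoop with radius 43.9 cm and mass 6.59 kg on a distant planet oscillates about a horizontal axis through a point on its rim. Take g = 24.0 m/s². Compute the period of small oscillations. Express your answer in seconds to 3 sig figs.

I_cm = mr² = 1.270 kg·m². The pivot is at distance d = 0.439 m from the centre of mass.
By the parallel-axis theorem, I = I_cm + md² = 1.270 + 1.270 = 2.540 kg·m².
T = 2π√(I/(mgd)) = 2π√(2.540/(6.59 × 24.0 × 0.439)) = 1.20 s.

1.20 s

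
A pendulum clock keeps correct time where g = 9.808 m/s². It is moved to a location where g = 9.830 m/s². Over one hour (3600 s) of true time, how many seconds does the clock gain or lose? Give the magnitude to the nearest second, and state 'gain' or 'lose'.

gain 4 s

The clock's period scales as T ∝ 1/√g, so T'/T = √(9.808/9.830) = 0.998880.
In 3600 s of true time the clock registers 3600/0.998880 = 3604.0 s, so it gains 4 s.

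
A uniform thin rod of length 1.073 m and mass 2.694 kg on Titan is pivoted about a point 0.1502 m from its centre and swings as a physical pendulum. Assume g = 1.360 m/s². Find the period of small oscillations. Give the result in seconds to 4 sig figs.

4.786 s

For a physical pendulum T = 2π√(I/(mgd)), with d = 0.15020 m from pivot to centre of mass.
I_cm = mL²/12 = 2.694 × 1.073²/12 = 0.25847 kg·m²; I = I_cm + md² = 0.25847 + 2.694 × 0.15020² = 0.31925 kg·m².
T = 2π√(0.31925/(2.694 × 1.360 × 0.15020)) = 4.786 s.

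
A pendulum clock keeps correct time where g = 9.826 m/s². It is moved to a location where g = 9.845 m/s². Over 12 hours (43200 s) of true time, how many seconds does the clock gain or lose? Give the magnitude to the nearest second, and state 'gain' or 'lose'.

The clock's period scales as T ∝ 1/√g, so T'/T = √(9.826/9.845) = 0.999035.
In 43200 s of true time the clock registers 43200/0.999035 = 43241.7 s, so it gains 42 s.

gain 42 s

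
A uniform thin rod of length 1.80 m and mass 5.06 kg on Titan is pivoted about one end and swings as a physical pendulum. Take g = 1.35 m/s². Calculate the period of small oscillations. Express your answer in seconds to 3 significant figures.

For a physical pendulum T = 2π√(I/(mgd)), with d = 0.9000 m from pivot to centre of mass.
I_cm = mL²/12 = 5.06 × 1.80²/12 = 1.366 kg·m²; I = I_cm + md² = 1.366 + 5.06 × 0.9000² = 5.465 kg·m².
T = 2π√(5.465/(5.06 × 1.35 × 0.9000)) = 5.92 s.

5.92 s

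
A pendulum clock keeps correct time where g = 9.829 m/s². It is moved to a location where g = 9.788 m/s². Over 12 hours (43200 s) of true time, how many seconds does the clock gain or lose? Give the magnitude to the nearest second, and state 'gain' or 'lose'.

lose 90 s

The clock's period scales as T ∝ 1/√g, so T'/T = √(9.829/9.788) = 1.00209.
In 43200 s of true time the clock registers 43200/1.00209 = 43109.8 s, so it loses 90 s.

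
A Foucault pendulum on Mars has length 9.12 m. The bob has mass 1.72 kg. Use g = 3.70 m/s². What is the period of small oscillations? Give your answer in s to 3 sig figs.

9.86 s

T = 2π√(L/g) = 2π√(9.12/3.70) = 2π × 1.570 = 9.86 s.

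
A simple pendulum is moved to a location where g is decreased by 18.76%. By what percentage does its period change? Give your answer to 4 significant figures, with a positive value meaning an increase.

T ∝ 1/√g, so T'/T = 1/√(0.81240) = 1.1095.
Percentage change in T = (1.1095 − 1) × 100% = 10.95%.

10.95%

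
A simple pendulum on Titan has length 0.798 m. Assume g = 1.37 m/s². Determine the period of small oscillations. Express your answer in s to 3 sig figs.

T = 2π√(L/g) = 2π√(0.798/1.37) = 2π × 0.7632 = 4.80 s.

4.80 s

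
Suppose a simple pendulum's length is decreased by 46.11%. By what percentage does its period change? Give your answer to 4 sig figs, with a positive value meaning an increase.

T ∝ √L, so T'/T = √(0.53890) = 0.73410.
Percentage change in T = (0.73410 − 1) × 100% = -26.59%.

-26.59%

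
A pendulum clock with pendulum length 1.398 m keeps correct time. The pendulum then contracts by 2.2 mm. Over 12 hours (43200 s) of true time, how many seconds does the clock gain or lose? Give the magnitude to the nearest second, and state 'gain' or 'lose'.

gain 34 s

T ∝ √L, so T'/T = √(1.39580/1.398) = 0.999213.
In 43200 s of true time the clock registers 43200/0.999213 = 43234.0 s, so it gains 34 s.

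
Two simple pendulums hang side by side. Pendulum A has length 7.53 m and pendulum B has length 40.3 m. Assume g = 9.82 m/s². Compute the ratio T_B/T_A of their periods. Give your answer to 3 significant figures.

T ∝ √L, so T_B/T_A = √(L_B/L_A) = √(40.3/7.53) = 2.31.

2.31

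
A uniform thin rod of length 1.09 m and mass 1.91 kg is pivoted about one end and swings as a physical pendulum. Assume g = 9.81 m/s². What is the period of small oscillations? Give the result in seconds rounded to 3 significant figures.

1.71 s

For a physical pendulum T = 2π√(I/(mgd)), with d = 0.5450 m from pivot to centre of mass.
I_cm = mL²/12 = 1.91 × 1.09²/12 = 0.1891 kg·m²; I = I_cm + md² = 0.1891 + 1.91 × 0.5450² = 0.7564 kg·m².
T = 2π√(0.7564/(1.91 × 9.81 × 0.5450)) = 1.71 s.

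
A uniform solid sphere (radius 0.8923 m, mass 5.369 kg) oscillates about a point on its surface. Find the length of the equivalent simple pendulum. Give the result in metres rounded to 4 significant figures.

1.249 m

The equivalent simple-pendulum length is L_eq = I/(md), where I is about the pivot and d = 0.89230 m.
I_cm = (2/5)mR² = 1.7099 kg·m², so I = I_cm + md² = 1.7099 + 4.2748 = 5.9847 kg·m².
L_eq = 5.9847/(5.369 × 0.89230) = 1.249 m.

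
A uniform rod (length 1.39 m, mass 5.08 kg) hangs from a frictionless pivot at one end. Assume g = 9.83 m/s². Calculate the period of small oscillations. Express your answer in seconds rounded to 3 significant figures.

For a physical pendulum T = 2π√(I/(mgd)), with d = 0.6950 m from pivot to centre of mass.
I_cm = mL²/12 = 5.08 × 1.39²/12 = 0.8179 kg·m²; I = I_cm + md² = 0.8179 + 5.08 × 0.6950² = 3.272 kg·m².
T = 2π√(3.272/(5.08 × 9.83 × 0.6950)) = 1.93 s.

1.93 s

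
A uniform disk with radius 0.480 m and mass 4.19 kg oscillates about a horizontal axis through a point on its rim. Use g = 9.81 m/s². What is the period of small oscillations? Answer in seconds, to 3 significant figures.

1.70 s

I_cm = ½mr² = 0.4827 kg·m². The pivot is at distance d = 0.480 m from the centre of mass.
By the parallel-axis theorem, I = I_cm + md² = 0.4827 + 0.9654 = 1.448 kg·m².
T = 2π√(I/(mgd)) = 2π√(1.448/(4.19 × 9.81 × 0.480)) = 1.70 s.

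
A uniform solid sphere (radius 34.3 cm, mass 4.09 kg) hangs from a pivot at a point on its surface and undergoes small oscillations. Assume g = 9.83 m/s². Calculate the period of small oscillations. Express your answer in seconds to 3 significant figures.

1.39 s

I_cm = (2/5)mr² = 0.1925 kg·m². The pivot is at distance d = 0.343 m from the centre of mass.
By the parallel-axis theorem, I = I_cm + md² = 0.1925 + 0.4812 = 0.6737 kg·m².
T = 2π√(I/(mgd)) = 2π√(0.6737/(4.09 × 9.83 × 0.343)) = 1.39 s.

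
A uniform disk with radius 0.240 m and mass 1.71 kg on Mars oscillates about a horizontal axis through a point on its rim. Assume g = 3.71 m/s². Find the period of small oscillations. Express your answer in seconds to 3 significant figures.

1.96 s

I_cm = ½mr² = 0.04925 kg·m². The pivot is at distance d = 0.240 m from the centre of mass.
By the parallel-axis theorem, I = I_cm + md² = 0.04925 + 0.09850 = 0.1477 kg·m².
T = 2π√(I/(mgd)) = 2π√(0.1477/(1.71 × 3.71 × 0.240)) = 1.96 s.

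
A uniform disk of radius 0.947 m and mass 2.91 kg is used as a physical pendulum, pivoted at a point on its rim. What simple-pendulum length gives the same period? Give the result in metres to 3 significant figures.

1.42 m

The equivalent simple-pendulum length is L_eq = I/(md), where I is about the pivot and d = 0.9470 m.
I_cm = ½mR² = 1.305 kg·m², so I = I_cm + md² = 1.305 + 2.610 = 3.915 kg·m².
L_eq = 3.915/(2.91 × 0.9470) = 1.42 m.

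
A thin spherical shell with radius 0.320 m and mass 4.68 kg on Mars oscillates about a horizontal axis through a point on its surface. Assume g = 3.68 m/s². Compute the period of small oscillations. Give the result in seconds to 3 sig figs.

I_cm = (2/3)mr² = 0.3195 kg·m². The pivot is at distance d = 0.320 m from the centre of mass.
By the parallel-axis theorem, I = I_cm + md² = 0.3195 + 0.4792 = 0.7987 kg·m².
T = 2π√(I/(mgd)) = 2π√(0.7987/(4.68 × 3.68 × 0.320)) = 2.39 s.

2.39 s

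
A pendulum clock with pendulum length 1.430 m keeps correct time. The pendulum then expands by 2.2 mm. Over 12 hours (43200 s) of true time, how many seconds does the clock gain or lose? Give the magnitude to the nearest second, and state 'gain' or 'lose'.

lose 33 s

T ∝ √L, so T'/T = √(1.43220/1.430) = 1.00077.
In 43200 s of true time the clock registers 43200/1.00077 = 43166.8 s, so it loses 33 s.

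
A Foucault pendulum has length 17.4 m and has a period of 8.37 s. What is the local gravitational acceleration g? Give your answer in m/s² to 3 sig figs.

From T = 2π√(L/g), g = 4π²L/T² = 4π² × 17.4/8.370² = 9.81 m/s².

9.81 m/s²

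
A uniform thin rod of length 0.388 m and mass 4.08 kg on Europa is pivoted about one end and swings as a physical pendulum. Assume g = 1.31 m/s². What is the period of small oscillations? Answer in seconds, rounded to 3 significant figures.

2.79 s

For a physical pendulum T = 2π√(I/(mgd)), with d = 0.1940 m from pivot to centre of mass.
I_cm = mL²/12 = 4.08 × 0.388²/12 = 0.05118 kg·m²; I = I_cm + md² = 0.05118 + 4.08 × 0.1940² = 0.2047 kg·m².
T = 2π√(0.2047/(4.08 × 1.31 × 0.1940)) = 2.79 s.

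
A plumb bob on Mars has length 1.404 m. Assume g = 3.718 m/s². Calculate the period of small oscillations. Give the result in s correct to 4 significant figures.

T = 2π√(L/g) = 2π√(1.404/3.718) = 2π × 0.61451 = 3.861 s.

3.861 s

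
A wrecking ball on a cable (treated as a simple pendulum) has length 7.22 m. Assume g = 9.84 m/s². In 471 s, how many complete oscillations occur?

87

T = 2π√(L/g) = 2π√(7.22/9.84) = 5.382 s.
Number of complete oscillations = ⌊471/5.382⌋ = ⌊87.51⌋ = 87.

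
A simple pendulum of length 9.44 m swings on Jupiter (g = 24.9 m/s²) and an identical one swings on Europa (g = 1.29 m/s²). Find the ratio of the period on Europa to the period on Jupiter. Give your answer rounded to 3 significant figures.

T ∝ 1/√g, so T₂/T₁ = √(g₁/g₂) = √(24.9/1.29) = 4.39.

4.39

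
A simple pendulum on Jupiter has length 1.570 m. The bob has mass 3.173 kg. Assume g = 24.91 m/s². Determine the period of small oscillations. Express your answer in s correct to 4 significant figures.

T = 2π√(L/g) = 2π√(1.570/24.91) = 2π × 0.25105 = 1.577 s.

1.577 s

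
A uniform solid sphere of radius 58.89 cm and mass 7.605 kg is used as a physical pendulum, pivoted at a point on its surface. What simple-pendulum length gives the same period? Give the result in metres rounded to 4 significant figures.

The equivalent simple-pendulum length is L_eq = I/(md), where I is about the pivot and d = 0.58890 m.
I_cm = (2/5)mR² = 1.0550 kg·m², so I = I_cm + md² = 1.0550 + 2.6374 = 3.6924 kg·m².
L_eq = 3.6924/(7.605 × 0.58890) = 0.8245 m.

0.8245 m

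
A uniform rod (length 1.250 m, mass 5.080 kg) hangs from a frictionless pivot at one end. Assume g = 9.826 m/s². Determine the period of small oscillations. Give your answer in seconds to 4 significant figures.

1.830 s

For a physical pendulum T = 2π√(I/(mgd)), with d = 0.62500 m from pivot to centre of mass.
I_cm = mL²/12 = 5.080 × 1.250²/12 = 0.66146 kg·m²; I = I_cm + md² = 0.66146 + 5.080 × 0.62500² = 2.6458 kg·m².
T = 2π√(2.6458/(5.080 × 9.826 × 0.62500)) = 1.830 s.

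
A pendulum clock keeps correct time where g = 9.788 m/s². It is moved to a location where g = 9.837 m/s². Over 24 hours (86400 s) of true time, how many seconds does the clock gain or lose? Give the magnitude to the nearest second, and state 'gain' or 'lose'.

The clock's period scales as T ∝ 1/√g, so T'/T = √(9.788/9.837) = 0.997506.
In 86400 s of true time the clock registers 86400/0.997506 = 86616.0 s, so it gains 216 s.

gain 216 s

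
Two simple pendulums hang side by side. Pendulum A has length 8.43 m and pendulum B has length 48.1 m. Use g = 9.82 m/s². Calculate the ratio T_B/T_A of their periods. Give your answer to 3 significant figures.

T ∝ √L, so T_B/T_A = √(L_B/L_A) = √(48.1/8.43) = 2.39.

2.39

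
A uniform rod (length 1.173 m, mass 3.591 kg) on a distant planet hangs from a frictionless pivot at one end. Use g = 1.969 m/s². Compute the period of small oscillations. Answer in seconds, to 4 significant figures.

3.960 s

For a physical pendulum T = 2π√(I/(mgd)), with d = 0.58650 m from pivot to centre of mass.
I_cm = mL²/12 = 3.591 × 1.173²/12 = 0.41175 kg·m²; I = I_cm + md² = 0.41175 + 3.591 × 0.58650² = 1.6470 kg·m².
T = 2π√(1.6470/(3.591 × 1.969 × 0.58650)) = 3.960 s.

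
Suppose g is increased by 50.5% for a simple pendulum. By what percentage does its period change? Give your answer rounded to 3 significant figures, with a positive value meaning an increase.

-18.5%

T ∝ 1/√g, so T'/T = 1/√(1.505) = 0.8151.
Percentage change in T = (0.8151 − 1) × 100% = -18.5%.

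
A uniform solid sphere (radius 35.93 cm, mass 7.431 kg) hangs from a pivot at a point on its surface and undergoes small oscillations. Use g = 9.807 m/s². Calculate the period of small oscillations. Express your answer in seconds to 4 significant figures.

I_cm = (2/5)mr² = 0.38373 kg·m². The pivot is at distance d = 0.3593 m from the centre of mass.
By the parallel-axis theorem, I = I_cm + md² = 0.38373 + 0.95932 = 1.3430 kg·m².
T = 2π√(I/(mgd)) = 2π√(1.3430/(7.431 × 9.807 × 0.3593)) = 1.423 s.

1.423 s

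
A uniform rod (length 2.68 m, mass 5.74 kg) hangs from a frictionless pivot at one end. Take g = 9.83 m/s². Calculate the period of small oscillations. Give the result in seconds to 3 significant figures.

2.68 s

For a physical pendulum T = 2π√(I/(mgd)), with d = 1.340 m from pivot to centre of mass.
I_cm = mL²/12 = 5.74 × 2.68²/12 = 3.436 kg·m²; I = I_cm + md² = 3.436 + 5.74 × 1.340² = 13.74 kg·m².
T = 2π√(13.74/(5.74 × 9.83 × 1.340)) = 2.68 s.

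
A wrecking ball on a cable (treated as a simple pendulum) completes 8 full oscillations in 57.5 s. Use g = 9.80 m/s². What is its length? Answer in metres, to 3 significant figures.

T = 57.5/8 = 7.188 s.
From T = 2π√(L/g), L = gT²/(4π²) = 9.80 × 7.188²/(4π²) = 12.8 m.

12.8 m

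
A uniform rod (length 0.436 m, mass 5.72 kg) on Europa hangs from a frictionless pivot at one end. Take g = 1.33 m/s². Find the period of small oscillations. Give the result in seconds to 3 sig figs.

2.94 s

For a physical pendulum T = 2π√(I/(mgd)), with d = 0.2180 m from pivot to centre of mass.
I_cm = mL²/12 = 5.72 × 0.436²/12 = 0.09061 kg·m²; I = I_cm + md² = 0.09061 + 5.72 × 0.2180² = 0.3624 kg·m².
T = 2π√(0.3624/(5.72 × 1.33 × 0.2180)) = 2.94 s.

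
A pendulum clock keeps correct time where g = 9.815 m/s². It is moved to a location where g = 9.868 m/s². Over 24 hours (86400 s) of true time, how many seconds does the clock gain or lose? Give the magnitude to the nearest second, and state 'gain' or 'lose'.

The clock's period scales as T ∝ 1/√g, so T'/T = √(9.815/9.868) = 0.997311.
In 86400 s of true time the clock registers 86400/0.997311 = 86633.0 s, so it gains 233 s.

gain 233 s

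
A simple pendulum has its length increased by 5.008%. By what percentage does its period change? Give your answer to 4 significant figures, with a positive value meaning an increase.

2.473%

T ∝ √L, so T'/T = √(1.0501) = 1.0247.
Percentage change in T = (1.0247 − 1) × 100% = 2.473%.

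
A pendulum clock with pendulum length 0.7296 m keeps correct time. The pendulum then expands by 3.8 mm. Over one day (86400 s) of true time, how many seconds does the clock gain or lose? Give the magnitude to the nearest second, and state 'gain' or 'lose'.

lose 224 s

T ∝ √L, so T'/T = √(0.73340/0.7296) = 1.00260.
In 86400 s of true time the clock registers 86400/1.00260 = 86175.9 s, so it loses 224 s.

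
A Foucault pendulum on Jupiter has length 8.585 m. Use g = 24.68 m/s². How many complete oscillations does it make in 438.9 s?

118

T = 2π√(L/g) = 2π√(8.585/24.68) = 3.7058 s.
Number of complete oscillations = ⌊438.9/3.7058⌋ = ⌊118.44⌋ = 118.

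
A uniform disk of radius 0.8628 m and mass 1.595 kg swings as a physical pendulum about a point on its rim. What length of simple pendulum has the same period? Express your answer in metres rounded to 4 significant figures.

1.294 m

The equivalent simple-pendulum length is L_eq = I/(md), where I is about the pivot and d = 0.86280 m.
I_cm = ½mR² = 0.59368 kg·m², so I = I_cm + md² = 0.59368 + 1.1874 = 1.7810 kg·m².
L_eq = 1.7810/(1.595 × 0.86280) = 1.294 m.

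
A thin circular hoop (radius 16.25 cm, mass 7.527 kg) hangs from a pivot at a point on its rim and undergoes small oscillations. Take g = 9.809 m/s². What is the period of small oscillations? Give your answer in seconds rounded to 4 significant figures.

1.144 s

I_cm = mr² = 0.19876 kg·m². The pivot is at distance d = 0.1625 m from the centre of mass.
By the parallel-axis theorem, I = I_cm + md² = 0.19876 + 0.19876 = 0.39752 kg·m².
T = 2π√(I/(mgd)) = 2π√(0.39752/(7.527 × 9.809 × 0.1625)) = 1.144 s.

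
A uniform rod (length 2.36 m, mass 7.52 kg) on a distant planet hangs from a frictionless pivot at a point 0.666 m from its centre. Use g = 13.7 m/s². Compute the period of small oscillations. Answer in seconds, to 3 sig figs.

1.98 s

For a physical pendulum T = 2π√(I/(mgd)), with d = 0.6660 m from pivot to centre of mass.
I_cm = mL²/12 = 7.52 × 2.36²/12 = 3.490 kg·m²; I = I_cm + md² = 3.490 + 7.52 × 0.6660² = 6.826 kg·m².
T = 2π√(6.826/(7.52 × 13.7 × 0.6660)) = 1.98 s.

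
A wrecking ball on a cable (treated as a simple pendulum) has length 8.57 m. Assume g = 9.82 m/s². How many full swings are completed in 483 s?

82

T = 2π√(L/g) = 2π√(8.57/9.82) = 5.870 s.
Number of complete oscillations = ⌊483/5.870⌋ = ⌊82.29⌋ = 82.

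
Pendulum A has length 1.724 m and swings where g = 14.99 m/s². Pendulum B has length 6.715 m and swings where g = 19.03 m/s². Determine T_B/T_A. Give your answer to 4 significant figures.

T = 2π√(L/g), so T_B/T_A = √((L_B/g_B)/(L_A/g_A)) = √((6.715/19.03)/(1.724/14.99)) = 1.752.

1.752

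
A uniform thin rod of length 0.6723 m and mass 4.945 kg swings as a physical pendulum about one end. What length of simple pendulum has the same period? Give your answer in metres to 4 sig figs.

The equivalent simple-pendulum length is L_eq = I/(md), where I is about the pivot and d = 0.33615 m.
I_cm = (1/12)mL² = 0.18626 kg·m², so I = I_cm + md² = 0.18626 + 0.55877 = 0.74503 kg·m².
L_eq = 0.74503/(4.945 × 0.33615) = 0.4482 m.

0.4482 m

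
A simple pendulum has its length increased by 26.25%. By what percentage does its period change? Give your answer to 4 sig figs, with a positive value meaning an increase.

12.36%

T ∝ √L, so T'/T = √(1.2625) = 1.1236.
Percentage change in T = (1.1236 − 1) × 100% = 12.36%.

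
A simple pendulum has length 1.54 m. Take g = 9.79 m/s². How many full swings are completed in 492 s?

T = 2π√(L/g) = 2π√(1.54/9.79) = 2.492 s.
Number of complete oscillations = ⌊492/2.492⌋ = ⌊197.4⌋ = 197.

197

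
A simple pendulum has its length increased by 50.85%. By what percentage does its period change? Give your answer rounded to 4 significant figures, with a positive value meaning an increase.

22.82%

T ∝ √L, so T'/T = √(1.5085) = 1.2282.
Percentage change in T = (1.2282 − 1) × 100% = 22.82%.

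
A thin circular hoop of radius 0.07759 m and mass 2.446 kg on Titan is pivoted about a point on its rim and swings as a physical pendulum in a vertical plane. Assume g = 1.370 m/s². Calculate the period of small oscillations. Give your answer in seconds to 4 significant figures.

2.115 s

I_cm = mr² = 0.014725 kg·m². The pivot is at distance d = 0.07759 m from the centre of mass.
By the parallel-axis theorem, I = I_cm + md² = 0.014725 + 0.014725 = 0.029451 kg·m².
T = 2π√(I/(mgd)) = 2π√(0.029451/(2.446 × 1.370 × 0.07759)) = 2.115 s.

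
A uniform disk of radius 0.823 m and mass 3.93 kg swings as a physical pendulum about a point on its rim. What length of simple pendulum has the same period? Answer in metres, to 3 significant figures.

1.23 m

The equivalent simple-pendulum length is L_eq = I/(md), where I is about the pivot and d = 0.8230 m.
I_cm = ½mR² = 1.331 kg·m², so I = I_cm + md² = 1.331 + 2.662 = 3.993 kg·m².
L_eq = 3.993/(3.93 × 0.8230) = 1.23 m.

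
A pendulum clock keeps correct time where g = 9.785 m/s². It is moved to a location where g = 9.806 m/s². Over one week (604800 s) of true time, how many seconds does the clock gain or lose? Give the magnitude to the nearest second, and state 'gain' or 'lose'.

The clock's period scales as T ∝ 1/√g, so T'/T = √(9.785/9.806) = 0.998929.
In 604800 s of true time the clock registers 604800/0.998929 = 605448.6 s, so it gains 649 s.

gain 649 s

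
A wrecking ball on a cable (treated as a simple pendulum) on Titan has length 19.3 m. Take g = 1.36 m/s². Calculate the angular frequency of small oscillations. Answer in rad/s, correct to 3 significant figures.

0.265 rad/s

ω = √(g/L) = √(1.36/19.3) = 0.265 rad/s.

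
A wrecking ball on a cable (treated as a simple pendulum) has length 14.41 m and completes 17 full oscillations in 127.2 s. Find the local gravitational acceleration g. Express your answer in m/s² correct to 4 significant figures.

10.16 m/s²

T = 127.2/17 = 7.4824 s.
From T = 2π√(L/g), g = 4π²L/T² = 4π² × 14.41/7.4824² = 10.16 m/s².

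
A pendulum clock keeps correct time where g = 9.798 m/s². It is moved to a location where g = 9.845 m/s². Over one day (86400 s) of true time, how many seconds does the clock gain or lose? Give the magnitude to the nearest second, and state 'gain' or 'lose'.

gain 207 s

The clock's period scales as T ∝ 1/√g, so T'/T = √(9.798/9.845) = 0.997610.
In 86400 s of true time the clock registers 86400/0.997610 = 86607.0 s, so it gains 207 s.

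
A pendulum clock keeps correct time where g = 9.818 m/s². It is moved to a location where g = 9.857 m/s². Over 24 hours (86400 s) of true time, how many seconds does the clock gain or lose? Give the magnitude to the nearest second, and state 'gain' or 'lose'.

gain 171 s

The clock's period scales as T ∝ 1/√g, so T'/T = √(9.818/9.857) = 0.998020.
In 86400 s of true time the clock registers 86400/0.998020 = 86571.4 s, so it gains 171 s.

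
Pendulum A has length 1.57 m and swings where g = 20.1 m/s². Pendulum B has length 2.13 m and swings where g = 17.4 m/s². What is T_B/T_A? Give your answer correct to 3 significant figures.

T = 2π√(L/g), so T_B/T_A = √((L_B/g_B)/(L_A/g_A)) = √((2.13/17.4)/(1.57/20.1)) = 1.25.

1.25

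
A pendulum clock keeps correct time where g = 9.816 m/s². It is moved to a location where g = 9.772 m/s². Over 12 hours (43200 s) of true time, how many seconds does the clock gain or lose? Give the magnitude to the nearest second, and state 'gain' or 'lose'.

lose 97 s

The clock's period scales as T ∝ 1/√g, so T'/T = √(9.816/9.772) = 1.00225.
In 43200 s of true time the clock registers 43200/1.00225 = 43103.1 s, so it loses 97 s.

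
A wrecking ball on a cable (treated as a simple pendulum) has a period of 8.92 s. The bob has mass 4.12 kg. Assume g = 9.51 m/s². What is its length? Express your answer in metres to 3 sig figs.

From T = 2π√(L/g), L = gT²/(4π²) = 9.51 × 8.920²/(4π²) = 19.2 m.

19.2 m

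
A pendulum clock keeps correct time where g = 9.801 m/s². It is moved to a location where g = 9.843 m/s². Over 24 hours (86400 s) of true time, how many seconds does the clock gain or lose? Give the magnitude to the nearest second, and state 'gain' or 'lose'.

gain 185 s

The clock's period scales as T ∝ 1/√g, so T'/T = √(9.801/9.843) = 0.997864.
In 86400 s of true time the clock registers 86400/0.997864 = 86584.9 s, so it gains 185 s.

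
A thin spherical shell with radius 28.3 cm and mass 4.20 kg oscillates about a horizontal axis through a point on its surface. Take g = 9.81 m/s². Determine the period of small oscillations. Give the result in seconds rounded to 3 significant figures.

I_cm = (2/3)mr² = 0.2242 kg·m². The pivot is at distance d = 0.283 m from the centre of mass.
By the parallel-axis theorem, I = I_cm + md² = 0.2242 + 0.3364 = 0.5606 kg·m².
T = 2π√(I/(mgd)) = 2π√(0.5606/(4.20 × 9.81 × 0.283)) = 1.38 s.

1.38 s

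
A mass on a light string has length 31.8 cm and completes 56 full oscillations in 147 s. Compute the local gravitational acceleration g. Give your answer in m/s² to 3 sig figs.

1.82 m/s²

T = 147/56 = 2.625 s.
From T = 2π√(L/g), g = 4π²L/T² = 4π² × 0.318/2.625² = 1.82 m/s².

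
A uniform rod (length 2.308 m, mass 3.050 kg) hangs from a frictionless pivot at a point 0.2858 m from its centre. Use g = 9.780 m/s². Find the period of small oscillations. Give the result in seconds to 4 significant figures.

2.725 s

For a physical pendulum T = 2π√(I/(mgd)), with d = 0.28580 m from pivot to centre of mass.
I_cm = mL²/12 = 3.050 × 2.308²/12 = 1.3539 kg·m²; I = I_cm + md² = 1.3539 + 3.050 × 0.28580² = 1.6030 kg·m².
T = 2π√(1.6030/(3.050 × 9.780 × 0.28580)) = 2.725 s.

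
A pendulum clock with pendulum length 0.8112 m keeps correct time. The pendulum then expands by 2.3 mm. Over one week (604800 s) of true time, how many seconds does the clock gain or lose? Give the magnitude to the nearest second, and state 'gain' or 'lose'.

T ∝ √L, so T'/T = √(0.81350/0.8112) = 1.00142.
In 604800 s of true time the clock registers 604800/1.00142 = 603944.4 s, so it loses 856 s.

lose 856 s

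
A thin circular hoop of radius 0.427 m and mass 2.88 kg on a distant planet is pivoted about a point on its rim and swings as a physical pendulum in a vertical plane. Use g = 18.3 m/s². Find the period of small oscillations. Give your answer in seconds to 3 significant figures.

I_cm = mr² = 0.5251 kg·m². The pivot is at distance d = 0.427 m from the centre of mass.
By the parallel-axis theorem, I = I_cm + md² = 0.5251 + 0.5251 = 1.050 kg·m².
T = 2π√(I/(mgd)) = 2π√(1.050/(2.88 × 18.3 × 0.427)) = 1.36 s.

1.36 s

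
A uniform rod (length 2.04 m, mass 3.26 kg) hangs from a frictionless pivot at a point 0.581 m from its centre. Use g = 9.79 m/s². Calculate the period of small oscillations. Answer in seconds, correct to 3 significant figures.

2.18 s

For a physical pendulum T = 2π√(I/(mgd)), with d = 0.5810 m from pivot to centre of mass.
I_cm = mL²/12 = 3.26 × 2.04²/12 = 1.131 kg·m²; I = I_cm + md² = 1.131 + 3.26 × 0.5810² = 2.231 kg·m².
T = 2π√(2.231/(3.26 × 9.79 × 0.5810)) = 2.18 s.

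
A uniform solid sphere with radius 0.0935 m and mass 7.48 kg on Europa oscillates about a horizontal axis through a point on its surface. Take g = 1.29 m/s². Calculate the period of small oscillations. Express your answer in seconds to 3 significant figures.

2.00 s

I_cm = (2/5)mr² = 0.02616 kg·m². The pivot is at distance d = 0.0935 m from the centre of mass.
By the parallel-axis theorem, I = I_cm + md² = 0.02616 + 0.06539 = 0.09155 kg·m².
T = 2π√(I/(mgd)) = 2π√(0.09155/(7.48 × 1.29 × 0.0935)) = 2.00 s.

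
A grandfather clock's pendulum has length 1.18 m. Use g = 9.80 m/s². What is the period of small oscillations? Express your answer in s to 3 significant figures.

T = 2π√(L/g) = 2π√(1.18/9.80) = 2π × 0.3470 = 2.18 s.

2.18 s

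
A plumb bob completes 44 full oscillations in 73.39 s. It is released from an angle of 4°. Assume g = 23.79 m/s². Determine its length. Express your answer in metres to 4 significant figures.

T = 73.39/44 = 1.6680 s.
From T = 2π√(L/g), L = gT²/(4π²) = 23.79 × 1.6680²/(4π²) = 1.676 m.

1.676 m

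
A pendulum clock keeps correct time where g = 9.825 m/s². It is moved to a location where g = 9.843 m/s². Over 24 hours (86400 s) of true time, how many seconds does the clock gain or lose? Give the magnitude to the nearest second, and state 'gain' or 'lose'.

The clock's period scales as T ∝ 1/√g, so T'/T = √(9.825/9.843) = 0.999085.
In 86400 s of true time the clock registers 86400/0.999085 = 86479.1 s, so it gains 79 s.

gain 79 s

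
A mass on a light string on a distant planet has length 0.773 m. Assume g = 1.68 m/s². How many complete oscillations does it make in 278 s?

65

T = 2π√(L/g) = 2π√(0.773/1.68) = 4.262 s.
Number of complete oscillations = ⌊278/4.262⌋ = ⌊65.23⌋ = 65.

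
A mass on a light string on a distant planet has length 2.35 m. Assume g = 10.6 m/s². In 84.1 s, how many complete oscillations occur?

28

T = 2π√(L/g) = 2π√(2.35/10.6) = 2.958 s.
Number of complete oscillations = ⌊84.1/2.958⌋ = ⌊28.43⌋ = 28.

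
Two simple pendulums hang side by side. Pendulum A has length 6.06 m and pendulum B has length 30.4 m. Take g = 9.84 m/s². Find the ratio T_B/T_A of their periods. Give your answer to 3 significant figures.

T ∝ √L, so T_B/T_A = √(L_B/L_A) = √(30.4/6.06) = 2.24.

2.24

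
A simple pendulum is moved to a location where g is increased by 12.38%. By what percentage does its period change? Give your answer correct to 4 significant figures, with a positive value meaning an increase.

-5.669%

T ∝ 1/√g, so T'/T = 1/√(1.1238) = 0.94331.
Percentage change in T = (0.94331 − 1) × 100% = -5.669%.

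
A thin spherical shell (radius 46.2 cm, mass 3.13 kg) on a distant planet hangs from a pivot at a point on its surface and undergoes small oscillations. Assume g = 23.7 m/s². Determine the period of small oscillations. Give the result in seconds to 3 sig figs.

I_cm = (2/3)mr² = 0.4454 kg·m². The pivot is at distance d = 0.462 m from the centre of mass.
By the parallel-axis theorem, I = I_cm + md² = 0.4454 + 0.6681 = 1.113 kg·m².
T = 2π√(I/(mgd)) = 2π√(1.113/(3.13 × 23.7 × 0.462)) = 1.13 s.

1.13 s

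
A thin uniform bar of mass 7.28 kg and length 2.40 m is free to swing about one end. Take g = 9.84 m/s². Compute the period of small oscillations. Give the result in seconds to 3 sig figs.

2.53 s

For a physical pendulum T = 2π√(I/(mgd)), with d = 1.200 m from pivot to centre of mass.
I_cm = mL²/12 = 7.28 × 2.40²/12 = 3.494 kg·m²; I = I_cm + md² = 3.494 + 7.28 × 1.200² = 13.98 kg·m².
T = 2π√(13.98/(7.28 × 9.84 × 1.200)) = 2.53 s.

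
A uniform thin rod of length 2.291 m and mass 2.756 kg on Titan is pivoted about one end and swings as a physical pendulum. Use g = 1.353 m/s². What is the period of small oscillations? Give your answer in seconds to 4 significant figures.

For a physical pendulum T = 2π√(I/(mgd)), with d = 1.1455 m from pivot to centre of mass.
I_cm = mL²/12 = 2.756 × 2.291²/12 = 1.2054 kg·m²; I = I_cm + md² = 1.2054 + 2.756 × 1.1455² = 4.8218 kg·m².
T = 2π√(4.8218/(2.756 × 1.353 × 1.1455)) = 6.676 s.

6.676 s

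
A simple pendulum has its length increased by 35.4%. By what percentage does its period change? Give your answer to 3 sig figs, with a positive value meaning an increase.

T ∝ √L, so T'/T = √(1.354) = 1.164.
Percentage change in T = (1.164 − 1) × 100% = 16.4%.

16.4%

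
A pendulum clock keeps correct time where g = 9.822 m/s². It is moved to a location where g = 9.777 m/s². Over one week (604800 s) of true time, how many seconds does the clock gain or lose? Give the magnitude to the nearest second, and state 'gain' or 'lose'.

The clock's period scales as T ∝ 1/√g, so T'/T = √(9.822/9.777) = 1.00230.
In 604800 s of true time the clock registers 604800/1.00230 = 603412.9 s, so it loses 1387 s.

lose 1387 s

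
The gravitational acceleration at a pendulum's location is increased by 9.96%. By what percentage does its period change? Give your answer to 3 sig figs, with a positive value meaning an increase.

T ∝ 1/√g, so T'/T = 1/√(1.100) = 0.9536.
Percentage change in T = (0.9536 − 1) × 100% = -4.64%.

-4.64%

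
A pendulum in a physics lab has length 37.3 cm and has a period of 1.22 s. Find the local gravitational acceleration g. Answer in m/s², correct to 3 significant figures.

From T = 2π√(L/g), g = 4π²L/T² = 4π² × 0.373/1.220² = 9.89 m/s².

9.89 m/s²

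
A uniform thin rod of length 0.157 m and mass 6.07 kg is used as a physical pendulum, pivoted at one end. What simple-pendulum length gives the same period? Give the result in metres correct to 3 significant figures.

The equivalent simple-pendulum length is L_eq = I/(md), where I is about the pivot and d = 0.07850 m.
I_cm = (1/12)mL² = 0.01247 kg·m², so I = I_cm + md² = 0.01247 + 0.03740 = 0.04987 kg·m².
L_eq = 0.04987/(6.07 × 0.07850) = 0.105 m.

0.105 m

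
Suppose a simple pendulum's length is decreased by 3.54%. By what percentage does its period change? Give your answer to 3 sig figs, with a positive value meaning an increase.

T ∝ √L, so T'/T = √(0.9646) = 0.9821.
Percentage change in T = (0.9821 − 1) × 100% = -1.79%.

-1.79%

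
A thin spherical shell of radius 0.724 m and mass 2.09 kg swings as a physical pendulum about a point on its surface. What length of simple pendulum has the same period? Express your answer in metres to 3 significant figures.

1.21 m

The equivalent simple-pendulum length is L_eq = I/(md), where I is about the pivot and d = 0.7240 m.
I_cm = (2/3)mR² = 0.7304 kg·m², so I = I_cm + md² = 0.7304 + 1.096 = 1.826 kg·m².
L_eq = 1.826/(2.09 × 0.7240) = 1.21 m.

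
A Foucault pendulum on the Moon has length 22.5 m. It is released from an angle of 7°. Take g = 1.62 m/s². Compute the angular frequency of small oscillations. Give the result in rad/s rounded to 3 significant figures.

ω = √(g/L) = √(1.62/22.5) = 0.268 rad/s.

0.268 rad/s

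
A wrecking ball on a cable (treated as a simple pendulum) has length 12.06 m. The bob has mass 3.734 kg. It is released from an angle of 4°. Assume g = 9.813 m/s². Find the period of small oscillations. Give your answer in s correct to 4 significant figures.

T = 2π√(L/g) = 2π√(12.06/9.813) = 2π × 1.1086 = 6.966 s.

6.966 s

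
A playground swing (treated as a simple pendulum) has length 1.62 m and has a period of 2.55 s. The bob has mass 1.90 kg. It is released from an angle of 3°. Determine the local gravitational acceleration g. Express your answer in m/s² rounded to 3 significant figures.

9.84 m/s²

From T = 2π√(L/g), g = 4π²L/T² = 4π² × 1.62/2.550² = 9.84 m/s².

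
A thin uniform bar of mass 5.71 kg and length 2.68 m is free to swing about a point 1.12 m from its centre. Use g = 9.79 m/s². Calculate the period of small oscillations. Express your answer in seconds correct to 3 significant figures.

For a physical pendulum T = 2π√(I/(mgd)), with d = 1.120 m from pivot to centre of mass.
I_cm = mL²/12 = 5.71 × 2.68²/12 = 3.418 kg·m²; I = I_cm + md² = 3.418 + 5.71 × 1.120² = 10.58 kg·m².
T = 2π√(10.58/(5.71 × 9.79 × 1.120)) = 2.58 s.

2.58 s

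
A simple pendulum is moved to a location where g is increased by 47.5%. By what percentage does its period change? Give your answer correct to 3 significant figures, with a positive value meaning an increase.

T ∝ 1/√g, so T'/T = 1/√(1.475) = 0.8234.
Percentage change in T = (0.8234 − 1) × 100% = -17.7%.

-17.7%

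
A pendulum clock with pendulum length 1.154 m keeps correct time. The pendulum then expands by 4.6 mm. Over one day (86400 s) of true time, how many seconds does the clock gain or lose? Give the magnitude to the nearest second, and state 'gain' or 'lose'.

lose 172 s

T ∝ √L, so T'/T = √(1.15860/1.154) = 1.00199.
In 86400 s of true time the clock registers 86400/1.00199 = 86228.3 s, so it loses 172 s.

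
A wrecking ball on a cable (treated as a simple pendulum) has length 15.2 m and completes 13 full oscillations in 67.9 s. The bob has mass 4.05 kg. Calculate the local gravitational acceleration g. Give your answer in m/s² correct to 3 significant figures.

22.0 m/s²

T = 67.9/13 = 5.223 s.
From T = 2π√(L/g), g = 4π²L/T² = 4π² × 15.2/5.223² = 22.0 m/s².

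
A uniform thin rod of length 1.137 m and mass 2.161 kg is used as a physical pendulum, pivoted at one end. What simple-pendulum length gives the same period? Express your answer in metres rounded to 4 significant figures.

The equivalent simple-pendulum length is L_eq = I/(md), where I is about the pivot and d = 0.56850 m.
I_cm = (1/12)mL² = 0.23281 kg·m², so I = I_cm + md² = 0.23281 + 0.69842 = 0.93122 kg·m².
L_eq = 0.93122/(2.161 × 0.56850) = 0.7580 m.

0.7580 m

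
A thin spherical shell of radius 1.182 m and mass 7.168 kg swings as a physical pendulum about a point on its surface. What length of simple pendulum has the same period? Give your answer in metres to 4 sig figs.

1.970 m

The equivalent simple-pendulum length is L_eq = I/(md), where I is about the pivot and d = 1.1820 m.
I_cm = (2/3)mR² = 6.6764 kg·m², so I = I_cm + md² = 6.6764 + 10.015 = 16.691 kg·m².
L_eq = 16.691/(7.168 × 1.1820) = 1.970 m.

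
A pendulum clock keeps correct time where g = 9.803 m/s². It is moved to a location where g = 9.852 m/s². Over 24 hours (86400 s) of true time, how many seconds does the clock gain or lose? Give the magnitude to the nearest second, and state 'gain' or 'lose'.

The clock's period scales as T ∝ 1/√g, so T'/T = √(9.803/9.852) = 0.997510.
In 86400 s of true time the clock registers 86400/0.997510 = 86615.7 s, so it gains 216 s.

gain 216 s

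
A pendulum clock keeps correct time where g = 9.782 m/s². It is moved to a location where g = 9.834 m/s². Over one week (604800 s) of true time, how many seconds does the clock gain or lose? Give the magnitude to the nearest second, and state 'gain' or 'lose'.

The clock's period scales as T ∝ 1/√g, so T'/T = √(9.782/9.834) = 0.997353.
In 604800 s of true time the clock registers 604800/0.997353 = 606405.4 s, so it gains 1605 s.

gain 1605 s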